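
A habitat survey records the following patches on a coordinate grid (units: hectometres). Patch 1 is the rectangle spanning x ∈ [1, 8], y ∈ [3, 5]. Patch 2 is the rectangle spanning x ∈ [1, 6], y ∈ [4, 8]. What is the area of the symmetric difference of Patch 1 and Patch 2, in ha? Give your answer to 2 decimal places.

24.00

|Patch 1∩Patch 2|: x∈[1,6], y∈[4,5] → 5·1 = 5.
|Patch 1 △ Patch 2| = |Patch 1| + |Patch 2| − 2·|Patch 1∩Patch 2| = 14 + 20 − 10 = 24.00.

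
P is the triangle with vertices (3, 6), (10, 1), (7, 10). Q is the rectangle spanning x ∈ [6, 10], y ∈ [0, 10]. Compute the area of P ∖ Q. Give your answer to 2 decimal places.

|P| = 24, |P∩Q| = 16.2857.
|P ∖ Q| = |P| − |P∩Q| = 24 − 16.2857 = 7.71.

7.71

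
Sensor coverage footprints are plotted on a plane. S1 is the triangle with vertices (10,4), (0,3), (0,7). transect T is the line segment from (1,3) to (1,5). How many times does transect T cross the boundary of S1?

1

The segment meets the boundary at (1,3.1).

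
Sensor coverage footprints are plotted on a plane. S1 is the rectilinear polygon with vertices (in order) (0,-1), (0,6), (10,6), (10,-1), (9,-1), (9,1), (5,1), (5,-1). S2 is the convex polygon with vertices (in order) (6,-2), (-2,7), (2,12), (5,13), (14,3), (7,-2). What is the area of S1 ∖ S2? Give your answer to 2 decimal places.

|S1| = 62, |S1∩S2| = 46.5268.
|S1 ∖ S2| = |S1| − |S1∩S2| = 62 − 46.5268 = 15.47.

15.47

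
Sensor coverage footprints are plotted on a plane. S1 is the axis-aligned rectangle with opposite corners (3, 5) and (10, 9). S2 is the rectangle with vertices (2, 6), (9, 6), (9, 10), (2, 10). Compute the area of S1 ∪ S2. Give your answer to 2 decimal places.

38.00

By inclusion–exclusion:
Individual areas: |S1| = 28, |S2| = 28.
|S1∩S2|: x∈[3,9], y∈[6,9] → 6·3 = 18.
|S1 ∪ S2| = 56 − 18 = 38.00.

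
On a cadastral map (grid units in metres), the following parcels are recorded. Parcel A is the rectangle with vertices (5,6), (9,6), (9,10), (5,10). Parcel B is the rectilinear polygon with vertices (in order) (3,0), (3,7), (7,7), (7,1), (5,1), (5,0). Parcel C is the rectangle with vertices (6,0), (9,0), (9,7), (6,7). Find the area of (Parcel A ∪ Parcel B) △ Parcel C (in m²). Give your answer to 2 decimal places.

45.00

|Parcel A ∪ Parcel B| = 40.
|(Parcel A ∪ Parcel B) ∩ Parcel C| = 8.
|(Parcel A ∪ Parcel B) △ Parcel C| = 40 + 21 − 16 = 45.00.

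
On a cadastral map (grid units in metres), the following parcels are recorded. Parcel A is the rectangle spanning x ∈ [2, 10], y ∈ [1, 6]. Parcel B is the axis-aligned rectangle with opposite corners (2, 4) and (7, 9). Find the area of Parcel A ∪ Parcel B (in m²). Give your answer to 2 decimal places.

55.00

By inclusion–exclusion:
Individual areas: |Parcel A| = 40, |Parcel B| = 25.
|Parcel A∩Parcel B|: x∈[2,7], y∈[4,6] → 5·2 = 10.
|Parcel A ∪ Parcel B| = 65 − 10 = 55.00.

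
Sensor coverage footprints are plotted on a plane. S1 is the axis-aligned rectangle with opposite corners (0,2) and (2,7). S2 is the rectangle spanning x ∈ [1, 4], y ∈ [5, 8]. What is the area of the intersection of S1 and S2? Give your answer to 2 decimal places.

|S1∩S2|: x∈[1,2], y∈[5,7] → 1·2 = 2.

2.00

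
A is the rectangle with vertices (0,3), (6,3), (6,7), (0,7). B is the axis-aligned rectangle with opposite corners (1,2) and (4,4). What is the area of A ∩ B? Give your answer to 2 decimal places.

3.00

|A∩B|: x∈[1,4], y∈[3,4] → 3·1 = 3.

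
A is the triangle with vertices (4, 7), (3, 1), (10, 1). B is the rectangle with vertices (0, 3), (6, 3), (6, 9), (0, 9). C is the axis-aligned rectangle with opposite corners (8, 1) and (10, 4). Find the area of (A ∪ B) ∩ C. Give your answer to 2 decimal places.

2.00

The region (A ∪ B) ∩ C is the polygon with vertices (8,1), (8,3), (10,1).
By the shoelace formula its area is 2.00.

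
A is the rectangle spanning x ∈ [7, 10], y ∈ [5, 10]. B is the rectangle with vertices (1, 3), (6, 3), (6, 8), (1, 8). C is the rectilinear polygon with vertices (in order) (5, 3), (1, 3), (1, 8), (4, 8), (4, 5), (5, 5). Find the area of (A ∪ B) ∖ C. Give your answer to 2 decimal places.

23.00

|A ∪ B| = 40.
|(A ∪ B) ∩ C| = 17.
|(A ∪ B) ∖ C| = 40 − 17 = 23.00.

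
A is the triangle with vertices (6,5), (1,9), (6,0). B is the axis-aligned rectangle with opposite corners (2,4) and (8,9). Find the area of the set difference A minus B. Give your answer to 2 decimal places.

4.94

|A| = 12.5, |A∩B| = 7.5556.
|A ∖ B| = |A| − |A∩B| = 12.5 − 7.5556 = 4.94.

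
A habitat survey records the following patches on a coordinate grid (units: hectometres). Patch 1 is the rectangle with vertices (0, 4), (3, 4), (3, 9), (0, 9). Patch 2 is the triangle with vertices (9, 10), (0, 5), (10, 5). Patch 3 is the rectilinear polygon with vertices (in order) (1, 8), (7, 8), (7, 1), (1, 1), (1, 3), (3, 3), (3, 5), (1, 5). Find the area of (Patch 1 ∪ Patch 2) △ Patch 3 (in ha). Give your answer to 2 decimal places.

42.70

|Patch 1 ∪ Patch 2| = 37.5.
|(Patch 1 ∪ Patch 2) ∩ Patch 3| = 16.4.
|(Patch 1 ∪ Patch 2) △ Patch 3| = 37.5 + 38 − 32.8 = 42.70.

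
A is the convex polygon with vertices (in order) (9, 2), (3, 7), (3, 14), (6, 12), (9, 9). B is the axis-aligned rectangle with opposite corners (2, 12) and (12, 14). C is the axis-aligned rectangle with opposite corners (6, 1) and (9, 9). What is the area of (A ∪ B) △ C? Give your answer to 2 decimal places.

|A ∪ B| = 60.5.
|(A ∪ B) ∩ C| = 17.25.
|(A ∪ B) △ C| = 60.5 + 24 − 34.5 = 50.00.

50.00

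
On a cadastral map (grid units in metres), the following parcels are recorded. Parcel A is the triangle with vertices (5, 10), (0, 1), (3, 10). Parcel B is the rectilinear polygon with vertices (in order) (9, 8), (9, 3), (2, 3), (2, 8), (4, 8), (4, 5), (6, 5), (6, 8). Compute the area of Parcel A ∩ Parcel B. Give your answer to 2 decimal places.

The intersection is the polygon with vertices (2,4.6), (2,7), (2.333,8), (3.889,8).
By the shoelace formula its area is 3.04.

3.04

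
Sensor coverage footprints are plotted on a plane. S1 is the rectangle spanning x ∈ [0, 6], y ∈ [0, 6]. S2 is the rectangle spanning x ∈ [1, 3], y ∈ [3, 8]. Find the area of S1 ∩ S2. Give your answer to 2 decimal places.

|S1∩S2|: x∈[1,3], y∈[3,6] → 2·3 = 6.

6.00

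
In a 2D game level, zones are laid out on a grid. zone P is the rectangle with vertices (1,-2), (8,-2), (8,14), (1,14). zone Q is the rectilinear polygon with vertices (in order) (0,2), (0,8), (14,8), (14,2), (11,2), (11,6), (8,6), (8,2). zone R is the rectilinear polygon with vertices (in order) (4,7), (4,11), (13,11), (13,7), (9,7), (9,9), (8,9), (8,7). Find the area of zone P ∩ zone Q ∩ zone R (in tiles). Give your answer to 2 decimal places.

The intersection is the polygon with vertices (8,8), (8,7), (4,7), (4,8).
By the shoelace formula its area is 4.00.

4.00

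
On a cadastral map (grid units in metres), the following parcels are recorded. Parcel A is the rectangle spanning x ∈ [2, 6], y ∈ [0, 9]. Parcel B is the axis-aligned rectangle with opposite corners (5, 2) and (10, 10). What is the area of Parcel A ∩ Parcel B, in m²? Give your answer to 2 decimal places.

|Parcel A∩Parcel B|: x∈[5,6], y∈[2,9] → 1·7 = 7.

7.00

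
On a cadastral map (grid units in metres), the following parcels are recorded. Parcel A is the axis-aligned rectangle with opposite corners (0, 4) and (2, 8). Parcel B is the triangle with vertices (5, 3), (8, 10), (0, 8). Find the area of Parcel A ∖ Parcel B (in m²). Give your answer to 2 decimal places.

|Parcel A| = 8, |Parcel A∩Parcel B| = 2.
|Parcel A ∖ Parcel B| = |Parcel A| − |Parcel A∩Parcel B| = 8 − 2 = 6.00.

6.00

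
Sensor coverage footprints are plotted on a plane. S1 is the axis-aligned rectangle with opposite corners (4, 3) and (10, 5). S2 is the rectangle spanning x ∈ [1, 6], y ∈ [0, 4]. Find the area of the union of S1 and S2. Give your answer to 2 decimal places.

30.00

By inclusion–exclusion:
Individual areas: |S1| = 12, |S2| = 20.
|S1∩S2|: x∈[4,6], y∈[3,4] → 2·1 = 2.
|S1 ∪ S2| = 32 − 2 = 30.00.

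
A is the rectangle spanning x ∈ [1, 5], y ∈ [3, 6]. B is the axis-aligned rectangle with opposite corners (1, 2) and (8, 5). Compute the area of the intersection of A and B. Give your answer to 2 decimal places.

|A∩B|: x∈[1,5], y∈[3,5] → 4·2 = 8.

8.00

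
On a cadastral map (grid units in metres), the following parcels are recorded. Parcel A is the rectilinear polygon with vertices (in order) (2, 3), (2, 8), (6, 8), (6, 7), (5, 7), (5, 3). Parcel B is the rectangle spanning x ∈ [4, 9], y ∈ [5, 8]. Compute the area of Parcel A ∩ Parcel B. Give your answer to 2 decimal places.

4.00

The intersection is the polygon with vertices (6,8), (6,7), (5,7), (5,5), (4,5), (4,8).
By the shoelace formula its area is 4.00.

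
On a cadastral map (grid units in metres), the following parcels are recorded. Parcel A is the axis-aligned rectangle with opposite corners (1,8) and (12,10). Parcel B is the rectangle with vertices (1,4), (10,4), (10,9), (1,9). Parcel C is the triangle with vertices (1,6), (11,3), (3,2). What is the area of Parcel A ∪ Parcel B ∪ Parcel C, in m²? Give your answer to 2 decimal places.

By inclusion–exclusion:
Individual areas: |Parcel A| = 22, |Parcel B| = 45, |Parcel C| = 17.
|Parcel A∩Parcel B|: x∈[1,10], y∈[8,9] → 9·1 = 9.
|Parcel A∩Parcel C| = 0.
|Parcel B∩Parcel C| = 5.6667.
|Parcel A∩Parcel B∩Parcel C| = 0.
|Parcel A ∪ Parcel B ∪ Parcel C| = 84 − 14.6667 + 0 = 69.33.

69.33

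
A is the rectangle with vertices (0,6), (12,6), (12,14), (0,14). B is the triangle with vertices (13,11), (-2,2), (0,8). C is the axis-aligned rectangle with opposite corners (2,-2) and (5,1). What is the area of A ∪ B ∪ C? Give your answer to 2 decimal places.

116.52

By inclusion–exclusion:
Individual areas: |A| = 96, |B| = 36, |C| = 9.
|A∩B| = 24.4821.
|A∩C| = 0 (no overlap).
|B∩C| = 0.
|A∩B∩C| = 0.
|A ∪ B ∪ C| = 141 − 24.4821 + 0 = 116.52.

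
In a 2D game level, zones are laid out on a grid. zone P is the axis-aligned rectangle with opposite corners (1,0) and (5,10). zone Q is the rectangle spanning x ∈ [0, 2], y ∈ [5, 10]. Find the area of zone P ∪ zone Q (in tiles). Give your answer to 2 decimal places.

By inclusion–exclusion:
Individual areas: |zone P| = 40, |zone Q| = 10.
|zone P∩zone Q|: x∈[1,2], y∈[5,10] → 1·5 = 5.
|zone P ∪ zone Q| = 50 − 5 = 45.00.

45.00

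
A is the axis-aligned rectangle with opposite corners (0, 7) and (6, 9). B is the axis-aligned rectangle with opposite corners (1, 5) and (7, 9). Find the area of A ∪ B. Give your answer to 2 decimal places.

By inclusion–exclusion:
Individual areas: |A| = 12, |B| = 24.
|A∩B|: x∈[1,6], y∈[7,9] → 5·2 = 10.
|A ∪ B| = 36 − 10 = 26.00.

26.00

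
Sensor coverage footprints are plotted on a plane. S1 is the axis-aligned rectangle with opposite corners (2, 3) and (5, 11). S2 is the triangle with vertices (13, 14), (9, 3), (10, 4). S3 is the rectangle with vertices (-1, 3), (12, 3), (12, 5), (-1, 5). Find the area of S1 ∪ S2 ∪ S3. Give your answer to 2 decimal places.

46.58

By inclusion–exclusion:
Individual areas: |S1| = 24, |S2| = 3.5, |S3| = 26.
|S1∩S2| = 0.
|S1∩S3|: x∈[2,5], y∈[3,5] → 3·2 = 6.
|S2∩S3| = 0.9227.
|S1∩S2∩S3| = 0.
|S1 ∪ S2 ∪ S3| = 53.5 − 6.9227 + 0 = 46.58.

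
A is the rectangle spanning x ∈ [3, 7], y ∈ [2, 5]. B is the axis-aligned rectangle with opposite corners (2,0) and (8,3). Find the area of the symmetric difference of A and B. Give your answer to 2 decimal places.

|A∩B|: x∈[3,7], y∈[2,3] → 4·1 = 4.
|A △ B| = |A| + |B| − 2·|A∩B| = 12 + 18 − 8 = 22.00.

22.00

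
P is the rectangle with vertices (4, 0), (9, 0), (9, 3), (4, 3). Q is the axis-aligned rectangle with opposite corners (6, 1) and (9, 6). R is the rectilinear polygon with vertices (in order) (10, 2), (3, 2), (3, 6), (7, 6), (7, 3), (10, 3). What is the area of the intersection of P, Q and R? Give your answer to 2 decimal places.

The intersection is the polygon with vertices (6,3), (7,3), (9,3), (9,2), (6,2).
By the shoelace formula its area is 3.00.

3.00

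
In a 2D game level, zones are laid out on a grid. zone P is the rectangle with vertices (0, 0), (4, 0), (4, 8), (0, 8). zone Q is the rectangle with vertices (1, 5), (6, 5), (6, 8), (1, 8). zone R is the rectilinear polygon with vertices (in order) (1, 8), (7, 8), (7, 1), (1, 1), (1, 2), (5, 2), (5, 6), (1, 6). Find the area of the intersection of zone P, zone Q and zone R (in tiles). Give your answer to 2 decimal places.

The intersection is the polygon with vertices (1,8), (4,8), (4,6), (1,6).
By the shoelace formula its area is 6.00.

6.00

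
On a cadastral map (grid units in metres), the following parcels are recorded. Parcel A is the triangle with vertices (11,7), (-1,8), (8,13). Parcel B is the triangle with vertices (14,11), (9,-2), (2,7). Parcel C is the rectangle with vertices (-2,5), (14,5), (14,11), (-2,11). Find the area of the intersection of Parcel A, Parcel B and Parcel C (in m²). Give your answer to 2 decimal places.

The intersection is the polygon with vertices (9.714,9.571), (11,7), (3.8,7.6).
By the shoelace formula its area is 8.87.

8.87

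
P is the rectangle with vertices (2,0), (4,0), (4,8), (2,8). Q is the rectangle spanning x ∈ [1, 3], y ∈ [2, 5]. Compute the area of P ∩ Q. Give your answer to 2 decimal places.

3.00

|P∩Q|: x∈[2,3], y∈[2,5] → 1·3 = 3.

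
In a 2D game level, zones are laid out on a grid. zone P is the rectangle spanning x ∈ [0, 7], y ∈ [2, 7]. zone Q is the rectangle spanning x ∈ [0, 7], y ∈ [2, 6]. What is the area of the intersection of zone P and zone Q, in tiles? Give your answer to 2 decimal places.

|zone P∩zone Q|: x∈[0,7], y∈[2,6] → 7·4 = 28.

28.00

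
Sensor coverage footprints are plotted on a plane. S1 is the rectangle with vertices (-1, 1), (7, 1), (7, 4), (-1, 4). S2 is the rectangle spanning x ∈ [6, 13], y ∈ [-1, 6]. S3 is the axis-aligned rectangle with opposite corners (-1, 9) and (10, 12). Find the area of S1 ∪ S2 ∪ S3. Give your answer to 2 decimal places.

By inclusion–exclusion:
Individual areas: |S1| = 24, |S2| = 49, |S3| = 33.
|S1∩S2|: x∈[6,7], y∈[1,4] → 1·3 = 3.
|S1∩S3| = 0 (no overlap).
|S2∩S3| = 0 (no overlap).
|S1∩S2∩S3| = 0.
|S1 ∪ S2 ∪ S3| = 106 − 3 + 0 = 103.00.

103.00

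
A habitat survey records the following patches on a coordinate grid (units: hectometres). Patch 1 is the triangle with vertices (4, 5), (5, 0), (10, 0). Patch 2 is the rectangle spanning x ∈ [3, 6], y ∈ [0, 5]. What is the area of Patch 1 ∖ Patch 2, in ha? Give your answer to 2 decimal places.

6.67

|Patch 1| = 12.5, |Patch 1∩Patch 2| = 5.8333.
|Patch 1 ∖ Patch 2| = |Patch 1| − |Patch 1∩Patch 2| = 12.5 − 5.8333 = 6.67.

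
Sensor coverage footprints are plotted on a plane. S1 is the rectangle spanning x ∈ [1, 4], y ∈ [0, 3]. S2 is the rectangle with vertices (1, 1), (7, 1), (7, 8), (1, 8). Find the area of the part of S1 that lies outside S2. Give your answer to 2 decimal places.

|S1∩S2|: x∈[1,4], y∈[1,3] → 3·2 = 6.
|S1| = 9.
|S1 ∖ S2| = |S1| − |S1∩S2| = 9 − 6 = 3.00.

3.00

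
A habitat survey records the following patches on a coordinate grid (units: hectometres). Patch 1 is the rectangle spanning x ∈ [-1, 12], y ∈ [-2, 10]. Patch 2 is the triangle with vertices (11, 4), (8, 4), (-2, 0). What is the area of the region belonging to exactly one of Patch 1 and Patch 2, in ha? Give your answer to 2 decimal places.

150.09

|Patch 1| = 156, |Patch 2| = 6, |Patch 1∩Patch 2| = 5.9538.
|Patch 1 △ Patch 2| = |Patch 1| + |Patch 2| − 2·|Patch 1∩Patch 2| = 156 + 6 − 11.9077 = 150.09.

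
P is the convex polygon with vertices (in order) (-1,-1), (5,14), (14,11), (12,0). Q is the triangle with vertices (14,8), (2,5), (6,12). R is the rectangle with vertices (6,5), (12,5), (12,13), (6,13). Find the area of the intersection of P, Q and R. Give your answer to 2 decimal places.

22.50

The intersection is the polygon with vertices (6,6), (6,12), (12,9), (12,7.5).
By the shoelace formula its area is 22.50.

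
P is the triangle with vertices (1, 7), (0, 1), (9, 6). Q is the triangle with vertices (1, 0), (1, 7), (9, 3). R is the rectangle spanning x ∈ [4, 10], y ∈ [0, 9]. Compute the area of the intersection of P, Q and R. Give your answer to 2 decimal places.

2.46

The intersection is the polygon with vertices (6.158,4.421), (4,3.222), (4,5.5).
By the shoelace formula its area is 2.46.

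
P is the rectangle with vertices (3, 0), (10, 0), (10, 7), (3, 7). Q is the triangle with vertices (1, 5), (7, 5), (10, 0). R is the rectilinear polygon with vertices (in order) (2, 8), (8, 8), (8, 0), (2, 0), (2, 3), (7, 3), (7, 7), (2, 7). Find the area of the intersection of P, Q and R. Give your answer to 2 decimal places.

The intersection is the polygon with vertices (8,3.333), (8,1.111), (4.6,3), (7,3), (7,5).
By the shoelace formula its area is 4.38.

4.38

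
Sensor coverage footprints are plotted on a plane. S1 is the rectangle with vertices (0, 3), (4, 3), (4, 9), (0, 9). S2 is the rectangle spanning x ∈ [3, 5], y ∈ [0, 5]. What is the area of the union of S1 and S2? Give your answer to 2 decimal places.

32.00

By inclusion–exclusion:
Individual areas: |S1| = 24, |S2| = 10.
|S1∩S2|: x∈[3,4], y∈[3,5] → 1·2 = 2.
|S1 ∪ S2| = 34 − 2 = 32.00.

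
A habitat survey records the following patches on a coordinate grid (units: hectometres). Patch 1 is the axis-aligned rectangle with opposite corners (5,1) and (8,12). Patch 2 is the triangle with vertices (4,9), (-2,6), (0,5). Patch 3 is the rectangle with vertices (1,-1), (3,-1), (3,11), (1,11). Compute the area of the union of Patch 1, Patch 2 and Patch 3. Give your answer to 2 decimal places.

61.00

By inclusion–exclusion:
Individual areas: |Patch 1| = 33, |Patch 2| = 6, |Patch 3| = 24.
|Patch 1∩Patch 2| = 0.
|Patch 1∩Patch 3| = 0 (no overlap).
|Patch 2∩Patch 3| = 2.
|Patch 1∩Patch 2∩Patch 3| = 0.
|Patch 1 ∪ Patch 2 ∪ Patch 3| = 63 − 2 + 0 = 61.00.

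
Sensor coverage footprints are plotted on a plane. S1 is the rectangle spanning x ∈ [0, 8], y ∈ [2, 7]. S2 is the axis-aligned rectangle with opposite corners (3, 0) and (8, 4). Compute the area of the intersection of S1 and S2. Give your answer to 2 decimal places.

10.00

|S1∩S2|: x∈[3,8], y∈[2,4] → 5·2 = 10.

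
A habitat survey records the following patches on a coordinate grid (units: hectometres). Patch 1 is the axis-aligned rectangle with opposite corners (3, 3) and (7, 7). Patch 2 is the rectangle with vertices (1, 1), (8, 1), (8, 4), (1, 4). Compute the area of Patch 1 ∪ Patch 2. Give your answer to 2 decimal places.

By inclusion–exclusion:
Individual areas: |Patch 1| = 16, |Patch 2| = 21.
|Patch 1∩Patch 2|: x∈[3,7], y∈[3,4] → 4·1 = 4.
|Patch 1 ∪ Patch 2| = 37 − 4 = 33.00.

33.00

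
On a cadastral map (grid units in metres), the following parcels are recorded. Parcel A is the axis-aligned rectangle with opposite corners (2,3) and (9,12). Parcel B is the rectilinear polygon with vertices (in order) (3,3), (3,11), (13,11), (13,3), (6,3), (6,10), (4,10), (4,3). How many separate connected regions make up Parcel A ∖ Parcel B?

2

Parcel A ∖ Parcel B splits into 2 disjoint pieces (area 15, area 14).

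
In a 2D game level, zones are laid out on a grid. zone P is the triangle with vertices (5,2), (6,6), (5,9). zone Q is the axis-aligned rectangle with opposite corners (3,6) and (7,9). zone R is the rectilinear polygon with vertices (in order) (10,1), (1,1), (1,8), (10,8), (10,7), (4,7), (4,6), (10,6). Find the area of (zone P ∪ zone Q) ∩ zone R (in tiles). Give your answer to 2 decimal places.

|zone P ∪ zone Q| = 14.
|(zone P ∪ zone Q) ∩ zone R| = 7.00.

7.00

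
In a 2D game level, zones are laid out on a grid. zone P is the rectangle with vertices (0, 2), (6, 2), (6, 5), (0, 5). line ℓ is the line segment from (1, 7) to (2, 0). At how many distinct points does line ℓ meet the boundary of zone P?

The segment meets the boundary at (1.714,2), (1.286,5).

2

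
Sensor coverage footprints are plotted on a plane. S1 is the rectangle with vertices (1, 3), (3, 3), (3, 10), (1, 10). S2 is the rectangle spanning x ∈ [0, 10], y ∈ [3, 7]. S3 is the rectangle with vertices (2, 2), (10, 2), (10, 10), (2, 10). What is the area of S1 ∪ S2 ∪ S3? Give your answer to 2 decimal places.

By inclusion–exclusion:
Individual areas: |S1| = 14, |S2| = 40, |S3| = 64.
|S1∩S2|: x∈[1,3], y∈[3,7] → 2·4 = 8.
|S1∩S3|: x∈[2,3], y∈[3,10] → 1·7 = 7.
|S2∩S3|: x∈[2,10], y∈[3,7] → 8·4 = 32.
|S1∩S2∩S3| = 4.
|S1 ∪ S2 ∪ S3| = 118 − 47 + 4 = 75.00.

75.00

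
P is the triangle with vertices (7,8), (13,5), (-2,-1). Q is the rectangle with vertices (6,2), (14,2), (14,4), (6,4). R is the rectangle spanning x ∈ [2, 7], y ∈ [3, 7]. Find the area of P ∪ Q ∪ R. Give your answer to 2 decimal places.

60.45

By inclusion–exclusion:
Individual areas: |P| = 40.5, |Q| = 16, |R| = 20.
|P∩Q| = 4.05.
|P∩R| = 12.
|Q∩R|: x∈[6,7], y∈[3,4] → 1·1 = 1.
|P∩Q∩R| = 1.
|P ∪ Q ∪ R| = 76.5 − 17.05 + 1 = 60.45.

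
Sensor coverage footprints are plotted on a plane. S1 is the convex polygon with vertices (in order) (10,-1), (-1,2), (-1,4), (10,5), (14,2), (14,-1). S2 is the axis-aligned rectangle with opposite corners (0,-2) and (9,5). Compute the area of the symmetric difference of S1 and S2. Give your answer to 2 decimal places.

|S1| = 62, |S2| = 63, |S1∩S2| = 36.
|S1 △ S2| = |S1| + |S2| − 2·|S1∩S2| = 62 + 63 − 72 = 53.00.

53.00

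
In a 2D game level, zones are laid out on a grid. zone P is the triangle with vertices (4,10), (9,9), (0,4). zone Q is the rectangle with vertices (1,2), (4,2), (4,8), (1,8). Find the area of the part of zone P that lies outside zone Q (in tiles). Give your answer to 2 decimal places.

11.25

|zone P| = 17, |zone P∩zone Q| = 5.75.
|zone P ∖ zone Q| = |zone P| − |zone P∩zone Q| = 17 − 5.75 = 11.25.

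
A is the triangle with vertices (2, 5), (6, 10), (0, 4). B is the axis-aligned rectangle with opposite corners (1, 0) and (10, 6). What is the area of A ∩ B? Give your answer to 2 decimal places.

The intersection is the polygon with vertices (2,5), (1,4.5), (1,5), (2,6), (2.8,6).
By the shoelace formula its area is 1.15.

1.15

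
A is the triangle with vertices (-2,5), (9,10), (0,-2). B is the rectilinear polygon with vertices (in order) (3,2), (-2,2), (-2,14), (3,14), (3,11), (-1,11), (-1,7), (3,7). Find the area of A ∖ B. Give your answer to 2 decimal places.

24.19

|A| = 43.5, |A∩B| = 19.3143.
|A ∖ B| = |A| − |A∩B| = 43.5 − 19.3143 = 24.19.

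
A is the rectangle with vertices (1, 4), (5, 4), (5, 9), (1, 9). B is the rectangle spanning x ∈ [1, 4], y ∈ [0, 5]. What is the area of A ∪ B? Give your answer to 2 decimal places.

By inclusion–exclusion:
Individual areas: |A| = 20, |B| = 15.
|A∩B|: x∈[1,4], y∈[4,5] → 3·1 = 3.
|A ∪ B| = 35 − 3 = 32.00.

32.00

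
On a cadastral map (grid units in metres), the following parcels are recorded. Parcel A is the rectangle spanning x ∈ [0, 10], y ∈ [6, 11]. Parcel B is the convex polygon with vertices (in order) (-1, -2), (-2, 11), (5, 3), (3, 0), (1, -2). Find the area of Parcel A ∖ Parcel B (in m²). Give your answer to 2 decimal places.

46.78

|Parcel A| = 50, |Parcel A∩Parcel B| = 3.2232.
|Parcel A ∖ Parcel B| = |Parcel A| − |Parcel A∩Parcel B| = 50 − 3.2232 = 46.78.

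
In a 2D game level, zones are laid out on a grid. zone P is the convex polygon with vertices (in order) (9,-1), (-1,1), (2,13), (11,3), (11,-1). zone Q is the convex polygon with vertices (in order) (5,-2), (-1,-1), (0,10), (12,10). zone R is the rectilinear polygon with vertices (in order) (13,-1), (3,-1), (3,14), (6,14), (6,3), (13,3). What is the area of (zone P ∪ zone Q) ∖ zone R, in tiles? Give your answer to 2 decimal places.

|zone P ∪ zone Q| = 129.9413.
|(zone P ∪ zone Q) ∩ zone R| = 53.5602.
|(zone P ∪ zone Q) ∖ zone R| = 129.9413 − 53.5602 = 76.38.

76.38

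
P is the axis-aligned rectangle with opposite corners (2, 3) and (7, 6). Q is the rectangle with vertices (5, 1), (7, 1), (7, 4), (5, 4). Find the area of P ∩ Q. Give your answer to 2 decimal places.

2.00

|P∩Q|: x∈[5,7], y∈[3,4] → 2·1 = 2.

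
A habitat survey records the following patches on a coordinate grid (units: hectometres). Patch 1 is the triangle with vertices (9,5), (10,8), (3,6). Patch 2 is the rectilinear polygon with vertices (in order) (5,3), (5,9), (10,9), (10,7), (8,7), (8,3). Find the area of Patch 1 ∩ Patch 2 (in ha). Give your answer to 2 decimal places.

The intersection is the polygon with vertices (9.667,7), (8,7), (8,5.167), (5,5.667), (5,6.571), (10,8).
By the shoelace formula its area is 6.01.

6.01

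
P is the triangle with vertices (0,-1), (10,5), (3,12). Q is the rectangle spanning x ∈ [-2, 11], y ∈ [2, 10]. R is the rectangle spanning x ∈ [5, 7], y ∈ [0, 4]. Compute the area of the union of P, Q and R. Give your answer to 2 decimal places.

116.92

By inclusion–exclusion:
Individual areas: |P| = 56, |Q| = 104, |R| = 8.
|P∩Q| = 47.0769.
|P∩R| = 2.8.
|Q∩R|: x∈[5,7], y∈[2,4] → 2·2 = 4.
|P∩Q∩R| = 2.8.
|P ∪ Q ∪ R| = 168 − 53.8769 + 2.8 = 116.92.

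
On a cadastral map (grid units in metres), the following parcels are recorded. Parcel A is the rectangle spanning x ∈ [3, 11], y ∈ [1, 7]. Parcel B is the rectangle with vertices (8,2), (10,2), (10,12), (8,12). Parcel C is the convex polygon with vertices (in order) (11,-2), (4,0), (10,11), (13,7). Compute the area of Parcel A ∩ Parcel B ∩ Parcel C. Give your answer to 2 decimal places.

The intersection is the polygon with vertices (10,2), (8,2), (8,7), (10,7).
By the shoelace formula its area is 10.00.

10.00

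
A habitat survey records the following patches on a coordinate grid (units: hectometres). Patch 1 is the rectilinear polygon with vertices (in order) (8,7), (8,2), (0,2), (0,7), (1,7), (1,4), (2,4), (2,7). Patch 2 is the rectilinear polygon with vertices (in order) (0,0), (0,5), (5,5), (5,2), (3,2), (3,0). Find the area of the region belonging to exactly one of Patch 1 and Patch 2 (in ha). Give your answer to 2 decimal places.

30.00

|Patch 1| = 37, |Patch 2| = 21, |Patch 1∩Patch 2| = 14.
|Patch 1 △ Patch 2| = |Patch 1| + |Patch 2| − 2·|Patch 1∩Patch 2| = 37 + 21 − 28 = 30.00.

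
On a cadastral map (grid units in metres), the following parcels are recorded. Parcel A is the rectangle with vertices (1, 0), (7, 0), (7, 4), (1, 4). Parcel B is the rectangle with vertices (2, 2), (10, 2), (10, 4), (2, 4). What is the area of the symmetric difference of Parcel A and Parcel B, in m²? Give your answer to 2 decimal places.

|Parcel A∩Parcel B|: x∈[2,7], y∈[2,4] → 5·2 = 10.
|Parcel A △ Parcel B| = |Parcel A| + |Parcel B| − 2·|Parcel A∩Parcel B| = 24 + 16 − 20 = 20.00.

20.00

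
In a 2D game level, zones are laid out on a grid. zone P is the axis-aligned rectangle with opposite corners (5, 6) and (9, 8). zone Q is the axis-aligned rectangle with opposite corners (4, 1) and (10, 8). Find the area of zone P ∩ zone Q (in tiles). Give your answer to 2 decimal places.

8.00

|zone P∩zone Q|: x∈[5,9], y∈[6,8] → 4·2 = 8.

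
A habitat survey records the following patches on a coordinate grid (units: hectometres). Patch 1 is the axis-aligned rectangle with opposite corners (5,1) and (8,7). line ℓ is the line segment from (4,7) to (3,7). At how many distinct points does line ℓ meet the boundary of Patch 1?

0

The segment lies entirely outside Patch 1 and never meets its boundary.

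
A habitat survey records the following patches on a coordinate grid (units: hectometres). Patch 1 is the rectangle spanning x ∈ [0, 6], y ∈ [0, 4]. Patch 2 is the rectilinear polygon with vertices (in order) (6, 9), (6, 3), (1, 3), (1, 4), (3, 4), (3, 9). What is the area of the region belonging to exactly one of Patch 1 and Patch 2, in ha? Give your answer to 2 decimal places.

|Patch 1| = 24, |Patch 2| = 20, |Patch 1∩Patch 2| = 5.
|Patch 1 △ Patch 2| = |Patch 1| + |Patch 2| − 2·|Patch 1∩Patch 2| = 24 + 20 − 10 = 34.00.

34.00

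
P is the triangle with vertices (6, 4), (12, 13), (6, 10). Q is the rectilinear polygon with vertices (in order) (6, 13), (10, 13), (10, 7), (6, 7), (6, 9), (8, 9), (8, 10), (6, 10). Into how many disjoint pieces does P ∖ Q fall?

3

P ∖ Q splits into 3 disjoint pieces (area 3, area 2, area 2).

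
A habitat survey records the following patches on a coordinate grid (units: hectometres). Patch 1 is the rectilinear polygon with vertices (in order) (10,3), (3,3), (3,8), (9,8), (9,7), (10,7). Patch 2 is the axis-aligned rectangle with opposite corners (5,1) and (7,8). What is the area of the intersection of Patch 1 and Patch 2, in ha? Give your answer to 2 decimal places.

The intersection is the polygon with vertices (5,3), (5,8), (7,8), (7,3).
By the shoelace formula its area is 10.00.

10.00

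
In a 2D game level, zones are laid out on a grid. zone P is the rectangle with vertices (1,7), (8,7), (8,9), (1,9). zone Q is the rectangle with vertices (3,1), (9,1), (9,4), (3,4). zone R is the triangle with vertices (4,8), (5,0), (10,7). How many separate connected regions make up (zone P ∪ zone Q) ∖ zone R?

(zone P ∪ zone Q) ∖ zone R splits into 3 disjoint pieces (area 11.3958, area 6.6429, area 5.0625).

3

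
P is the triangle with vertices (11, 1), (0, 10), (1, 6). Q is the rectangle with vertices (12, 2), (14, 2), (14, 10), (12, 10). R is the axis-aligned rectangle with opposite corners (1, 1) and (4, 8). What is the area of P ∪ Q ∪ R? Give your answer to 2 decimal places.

By inclusion–exclusion:
Individual areas: |P| = 17.5, |Q| = 16, |R| = 21.
|P∩Q| = 0.
|P∩R| = 7.2601.
|Q∩R| = 0 (no overlap).
|P∩Q∩R| = 0.
|P ∪ Q ∪ R| = 54.5 − 7.2601 + 0 = 47.24.

47.24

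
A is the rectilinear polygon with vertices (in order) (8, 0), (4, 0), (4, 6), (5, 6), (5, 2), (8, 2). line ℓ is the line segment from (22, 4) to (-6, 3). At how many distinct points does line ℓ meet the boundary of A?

The segment meets the boundary at (5,3.393), (4,3.357).

2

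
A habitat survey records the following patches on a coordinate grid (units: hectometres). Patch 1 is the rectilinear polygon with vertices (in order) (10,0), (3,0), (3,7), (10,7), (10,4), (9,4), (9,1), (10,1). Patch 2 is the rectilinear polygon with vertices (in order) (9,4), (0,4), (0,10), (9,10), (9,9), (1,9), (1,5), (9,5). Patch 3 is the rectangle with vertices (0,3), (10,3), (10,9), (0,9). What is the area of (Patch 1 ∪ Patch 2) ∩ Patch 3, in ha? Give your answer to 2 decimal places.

|Patch 1 ∪ Patch 2| = 62.
|(Patch 1 ∪ Patch 2) ∩ Patch 3| = 34.00.

34.00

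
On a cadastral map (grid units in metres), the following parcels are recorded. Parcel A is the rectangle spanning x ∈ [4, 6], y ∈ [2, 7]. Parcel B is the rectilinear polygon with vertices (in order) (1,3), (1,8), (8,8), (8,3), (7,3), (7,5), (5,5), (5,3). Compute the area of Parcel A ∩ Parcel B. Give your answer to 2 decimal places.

The intersection is the polygon with vertices (4,7), (6,7), (6,5), (5,5), (5,3), (4,3).
By the shoelace formula its area is 6.00.

6.00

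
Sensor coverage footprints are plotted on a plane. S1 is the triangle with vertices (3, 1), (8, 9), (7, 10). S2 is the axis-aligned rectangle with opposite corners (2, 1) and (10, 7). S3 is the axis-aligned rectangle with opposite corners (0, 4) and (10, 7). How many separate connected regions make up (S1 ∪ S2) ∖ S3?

2

(S1 ∪ S2) ∖ S3 splits into 2 disjoint pieces (area 3.25, area 24).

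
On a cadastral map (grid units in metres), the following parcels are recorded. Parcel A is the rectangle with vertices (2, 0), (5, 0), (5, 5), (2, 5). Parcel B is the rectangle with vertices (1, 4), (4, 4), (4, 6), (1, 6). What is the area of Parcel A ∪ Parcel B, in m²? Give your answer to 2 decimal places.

19.00

By inclusion–exclusion:
Individual areas: |Parcel A| = 15, |Parcel B| = 6.
|Parcel A∩Parcel B|: x∈[2,4], y∈[4,5] → 2·1 = 2.
|Parcel A ∪ Parcel B| = 21 − 2 = 19.00.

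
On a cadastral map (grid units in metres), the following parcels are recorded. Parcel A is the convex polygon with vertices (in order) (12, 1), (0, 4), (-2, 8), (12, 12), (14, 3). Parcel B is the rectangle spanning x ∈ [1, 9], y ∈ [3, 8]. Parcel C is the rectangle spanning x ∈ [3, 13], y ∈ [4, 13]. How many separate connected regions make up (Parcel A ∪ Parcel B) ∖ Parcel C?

(Parcel A ∪ Parcel B) ∖ Parcel C is a single connected region.

1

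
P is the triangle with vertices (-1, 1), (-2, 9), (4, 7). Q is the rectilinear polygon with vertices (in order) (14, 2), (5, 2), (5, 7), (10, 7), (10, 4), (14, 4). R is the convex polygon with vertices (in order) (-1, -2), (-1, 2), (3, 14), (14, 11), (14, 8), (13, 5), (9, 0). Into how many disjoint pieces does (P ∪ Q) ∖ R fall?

(P ∪ Q) ∖ R splits into 2 disjoint pieces (area 10.5, area 5.2).

2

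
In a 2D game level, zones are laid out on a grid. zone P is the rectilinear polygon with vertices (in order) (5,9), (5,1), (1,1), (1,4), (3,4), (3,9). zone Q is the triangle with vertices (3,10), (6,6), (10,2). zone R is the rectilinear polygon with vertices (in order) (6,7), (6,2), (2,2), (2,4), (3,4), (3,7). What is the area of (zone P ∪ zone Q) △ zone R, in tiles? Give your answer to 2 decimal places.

|zone P ∪ zone Q| = 23.6815.
|(zone P ∪ zone Q) ∩ zone R| = 12.2946.
|(zone P ∪ zone Q) △ zone R| = 23.6815 + 17 − 24.5893 = 16.09.

16.09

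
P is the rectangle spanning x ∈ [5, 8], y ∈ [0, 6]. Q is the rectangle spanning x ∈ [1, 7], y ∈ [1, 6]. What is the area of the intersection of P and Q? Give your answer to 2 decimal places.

10.00

|P∩Q|: x∈[5,7], y∈[1,6] → 2·5 = 10.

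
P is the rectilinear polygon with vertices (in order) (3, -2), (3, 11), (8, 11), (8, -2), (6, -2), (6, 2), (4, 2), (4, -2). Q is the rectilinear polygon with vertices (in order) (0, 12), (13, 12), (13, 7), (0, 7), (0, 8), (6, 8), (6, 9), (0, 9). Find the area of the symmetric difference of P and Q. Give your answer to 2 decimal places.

|P| = 57, |Q| = 59, |P∩Q| = 17.
|P △ Q| = |P| + |Q| − 2·|P∩Q| = 57 + 59 − 34 = 82.00.

82.00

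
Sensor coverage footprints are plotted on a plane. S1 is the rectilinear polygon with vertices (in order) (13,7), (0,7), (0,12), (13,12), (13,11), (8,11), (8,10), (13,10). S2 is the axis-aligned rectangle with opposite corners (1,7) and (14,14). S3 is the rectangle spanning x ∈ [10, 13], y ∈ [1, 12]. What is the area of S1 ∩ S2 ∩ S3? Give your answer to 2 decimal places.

12.00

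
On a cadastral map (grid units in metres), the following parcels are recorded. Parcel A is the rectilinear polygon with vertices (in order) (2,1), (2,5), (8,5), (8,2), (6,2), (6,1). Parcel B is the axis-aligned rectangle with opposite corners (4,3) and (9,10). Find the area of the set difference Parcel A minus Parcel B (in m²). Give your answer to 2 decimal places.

|Parcel A| = 22, |Parcel A∩Parcel B| = 8.
|Parcel A ∖ Parcel B| = |Parcel A| − |Parcel A∩Parcel B| = 22 − 8 = 14.00.

14.00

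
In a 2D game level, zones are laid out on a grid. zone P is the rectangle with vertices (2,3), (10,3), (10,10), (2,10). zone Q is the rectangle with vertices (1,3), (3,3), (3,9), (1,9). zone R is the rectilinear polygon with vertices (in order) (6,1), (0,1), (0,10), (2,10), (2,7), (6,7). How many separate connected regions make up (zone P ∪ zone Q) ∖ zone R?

1

(zone P ∪ zone Q) ∖ zone R is a single connected region.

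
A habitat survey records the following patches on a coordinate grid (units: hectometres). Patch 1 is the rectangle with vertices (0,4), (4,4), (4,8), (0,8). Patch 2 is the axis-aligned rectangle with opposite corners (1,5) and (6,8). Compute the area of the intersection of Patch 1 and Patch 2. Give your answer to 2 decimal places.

|Patch 1∩Patch 2|: x∈[1,4], y∈[5,8] → 3·3 = 9.

9.00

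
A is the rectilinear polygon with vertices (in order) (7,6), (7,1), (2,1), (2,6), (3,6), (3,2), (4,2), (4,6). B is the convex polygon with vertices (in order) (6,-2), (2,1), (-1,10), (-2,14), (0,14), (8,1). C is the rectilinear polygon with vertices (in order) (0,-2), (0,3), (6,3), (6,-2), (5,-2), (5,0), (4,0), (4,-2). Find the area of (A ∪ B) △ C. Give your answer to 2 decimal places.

|A ∪ B| = 66.0048.
|(A ∪ B) ∩ C| = 13.7917.
|(A ∪ B) △ C| = 66.0048 + 28 − 27.5833 = 66.42.

66.42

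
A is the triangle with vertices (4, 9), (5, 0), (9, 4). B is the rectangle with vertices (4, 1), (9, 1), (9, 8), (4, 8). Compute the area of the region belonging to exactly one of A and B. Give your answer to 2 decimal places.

|A| = 20, |B| = 35, |A∩B| = 19.
|A △ B| = |A| + |B| − 2·|A∩B| = 20 + 35 − 38 = 17.00.

17.00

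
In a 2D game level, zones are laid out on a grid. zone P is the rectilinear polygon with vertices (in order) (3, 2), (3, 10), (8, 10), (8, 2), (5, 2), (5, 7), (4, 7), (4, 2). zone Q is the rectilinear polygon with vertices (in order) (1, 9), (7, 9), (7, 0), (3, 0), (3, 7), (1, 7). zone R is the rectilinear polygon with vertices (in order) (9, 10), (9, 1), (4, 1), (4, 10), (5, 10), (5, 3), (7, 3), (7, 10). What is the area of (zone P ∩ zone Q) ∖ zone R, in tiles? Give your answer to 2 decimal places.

19.00

|zone P ∩ zone Q| = 23.
|(zone P ∩ zone Q) ∩ zone R| = 4.
|(zone P ∩ zone Q) ∖ zone R| = 23 − 4 = 19.00.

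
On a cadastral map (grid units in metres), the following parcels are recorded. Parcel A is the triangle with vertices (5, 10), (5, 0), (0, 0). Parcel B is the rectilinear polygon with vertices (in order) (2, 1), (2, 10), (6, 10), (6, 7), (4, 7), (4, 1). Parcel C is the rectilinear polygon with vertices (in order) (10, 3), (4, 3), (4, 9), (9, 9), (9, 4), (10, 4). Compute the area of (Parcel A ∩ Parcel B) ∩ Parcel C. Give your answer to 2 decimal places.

|Parcel A ∩ Parcel B| = 12.
|(Parcel A ∩ Parcel B) ∩ Parcel C| = 1.75.

1.75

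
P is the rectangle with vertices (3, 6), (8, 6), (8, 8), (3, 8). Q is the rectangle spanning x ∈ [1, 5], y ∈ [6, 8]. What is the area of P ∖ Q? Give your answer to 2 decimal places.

|P∩Q|: x∈[3,5], y∈[6,8] → 2·2 = 4.
|P| = 10.
|P ∖ Q| = |P| − |P∩Q| = 10 − 4 = 6.00.

6.00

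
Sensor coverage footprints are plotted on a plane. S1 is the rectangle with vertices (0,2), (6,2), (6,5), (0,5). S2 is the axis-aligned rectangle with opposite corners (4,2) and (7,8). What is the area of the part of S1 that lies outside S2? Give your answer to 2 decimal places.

12.00

|S1∩S2|: x∈[4,6], y∈[2,5] → 2·3 = 6.
|S1| = 18.
|S1 ∖ S2| = |S1| − |S1∩S2| = 18 − 6 = 12.00.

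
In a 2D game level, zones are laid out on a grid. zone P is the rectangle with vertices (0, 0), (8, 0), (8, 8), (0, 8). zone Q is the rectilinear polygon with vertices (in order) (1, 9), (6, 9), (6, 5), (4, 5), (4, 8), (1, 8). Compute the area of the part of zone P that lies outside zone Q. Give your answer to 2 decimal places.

58.00

|zone P| = 64, |zone P∩zone Q| = 6.
|zone P ∖ zone Q| = |zone P| − |zone P∩zone Q| = 64 − 6 = 58.00.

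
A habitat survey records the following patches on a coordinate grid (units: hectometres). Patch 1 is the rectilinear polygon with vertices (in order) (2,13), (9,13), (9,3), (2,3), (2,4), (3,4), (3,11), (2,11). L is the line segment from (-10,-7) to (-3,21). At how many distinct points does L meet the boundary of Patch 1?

The segment lies entirely outside Patch 1 and never meets its boundary.

0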